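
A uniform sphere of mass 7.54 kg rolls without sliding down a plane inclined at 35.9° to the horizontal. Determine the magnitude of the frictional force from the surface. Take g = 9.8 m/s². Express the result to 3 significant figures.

With I = (2/5)MR², the ratio k = I/(MR²) is 0.4.
Newton's second law down the slope: Mg sinθ − f = Ma. The torque equation fR = Iα (with α = a/R) gives f = kMa.
Combining, a = g sinθ/(1+k) and f = kMa = kMg sinθ/(1+k).
f = 0.4 × 7.54 × 9.8 × sin35.9° / 1.4 ≈ 12.4 N.

f ≈ 12.4 N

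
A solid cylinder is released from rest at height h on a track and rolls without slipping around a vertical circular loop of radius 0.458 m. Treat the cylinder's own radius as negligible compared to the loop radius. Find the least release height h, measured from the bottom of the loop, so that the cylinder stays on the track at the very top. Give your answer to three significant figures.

Here I = (1/2)MR², so the shape factor k = I/(MR²) = 0.5.
At the top of the loop, the minimum-contact condition is Mg = Mv_top²/r, so v_top² = gr.
With ω = v/R, the kinetic energy at speed v is ½(1+k)Mv² = (3/4)Mv².
Energy conservation from release (height h) to the top (height 2r): Mgh = Mg(2r) + (3/4)M·gr.
Thus h_min = 2r + (1+k)r/2 = r(2 + 1.5/2) = 0.458 × 2.75 ≈ 1.26 m.

h_min ≈ 1.26 m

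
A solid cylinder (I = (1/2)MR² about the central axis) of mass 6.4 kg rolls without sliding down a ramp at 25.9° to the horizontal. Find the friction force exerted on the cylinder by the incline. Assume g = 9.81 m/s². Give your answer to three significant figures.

f ≈ 9.14 N

Here I = (1/2)MR², so the shape factor k = I/(MR²) = 0.5.
Translational: Mg sinθ − f = Ma. Rotational about the CM: fR = Iα = kMRa, so f = kMa.
Combining, a = g sinθ/(1+k) and f = kMa = kMg sinθ/(1+k).
f = 0.5 × 6.4 × 9.81 × sin25.9° / 1.5 ≈ 9.14 N.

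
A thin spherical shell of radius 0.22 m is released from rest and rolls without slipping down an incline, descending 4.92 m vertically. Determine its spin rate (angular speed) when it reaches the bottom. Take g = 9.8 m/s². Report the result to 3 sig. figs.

ω ≈ 34.6 rad/s

For this body I = (2/3)MR², i.e. k = I/(MR²) = 2/3.
The rolling condition ω = v/R makes the rotational term ½I(v/R)² = ½kMv², so KE_total = ½(1+k)Mv² = (5/6)Mv².
Energy conservation Mgh = ½(1+k)Mv² gives v = √(2gh/(1+k)) = √(2 × 9.8 × 4.92 / 1.667) = 7.607 m/s.
The angular speed follows from ω = v/R = 7.607/0.22 ≈ 34.6 rad/s.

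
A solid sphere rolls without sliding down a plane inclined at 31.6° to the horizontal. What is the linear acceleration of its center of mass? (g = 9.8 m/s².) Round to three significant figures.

a ≈ 3.67 m/s²

The moment of inertia is (2/5)MR², giving k ≡ I/(MR²) = 0.4.
Translational: Mg sinθ − f = Ma. Rotational about the CM: fR = Iα = kMRa, so f = kMa.
Eliminating f: Mg sinθ = (1+k)Ma, so a = g sinθ/(1+k) = 9.8 × sin31.6° / 1.4 ≈ 3.67 m/s².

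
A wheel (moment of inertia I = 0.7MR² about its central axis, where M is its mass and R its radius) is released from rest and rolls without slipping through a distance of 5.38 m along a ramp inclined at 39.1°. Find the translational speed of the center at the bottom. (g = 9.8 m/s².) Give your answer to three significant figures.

v ≈ 6.25 m/s

With I = 0.7MR², the ratio k = I/(MR²) is 0.7.
Since it rolls without slipping, ω = v/R and KE = ½Mv² + ½Iω² = ½(1+k)Mv² = (17/20)Mv².
The vertical drop is h = L sinθ = 5.38 × sin39.1° = 3.393 m.
Setting Mgh = (17/20)Mv² gives v = √(2gh/(1+k)) = √(2·9.8·3.393/1.7) ≈ 6.25 m/s.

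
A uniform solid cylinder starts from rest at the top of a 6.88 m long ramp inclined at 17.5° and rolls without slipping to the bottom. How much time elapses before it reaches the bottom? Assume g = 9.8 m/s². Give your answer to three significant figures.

With I = (1/2)MR², the ratio k = I/(MR²) is 0.5.
Along the incline Mg sinθ − f = Ma, and torque about the center fR = Iα = kMR²(a/R) gives f = kMa.
Hence a = g sinθ/(1+k) = 9.8×sin17.5°/1.5 = 1.965 m/s².
Starting from rest, L = ½at², so t = √(2L/a) = √(2×6.88/1.965) ≈ 2.65 s.

t ≈ 2.65 s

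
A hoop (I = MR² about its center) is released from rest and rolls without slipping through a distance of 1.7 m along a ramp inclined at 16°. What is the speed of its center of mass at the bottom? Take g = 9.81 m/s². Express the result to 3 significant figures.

v ≈ 2.14 m/s

The moment of inertia is MR², giving k ≡ I/(MR²) = 1.
Since it rolls without slipping, ω = v/R and KE = ½Mv² + ½Iω² = ½(1+k)Mv² = Mv².
The vertical drop is h = L sinθ = 1.7 × sin16° = 0.4686 m.
Setting Mgh = Mv² gives v = √(2gh/(1+k)) = √(2·9.81·0.4686/2) ≈ 2.14 m/s.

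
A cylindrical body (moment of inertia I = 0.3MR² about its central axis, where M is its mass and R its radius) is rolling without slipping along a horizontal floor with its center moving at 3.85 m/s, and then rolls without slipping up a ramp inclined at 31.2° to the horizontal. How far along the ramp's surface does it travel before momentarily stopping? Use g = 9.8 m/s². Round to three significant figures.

d ≈ 1.90 m

The moment of inertia is 0.3MR², giving k ≡ I/(MR²) = 0.3.
Pure rolling means v = ωR; then KE = ½Mv² + ½I(v/R)² = ½(1+k)Mv² = (13/20)Mv².
Setting this equal to Mgh gives the vertical rise h = (1+k)v₀²/(2g) = 1.3×3.85²/(2×9.8) = 0.9831 m.
Along the incline, d = h/sinθ = 0.9831/sin31.2° ≈ 1.90 m.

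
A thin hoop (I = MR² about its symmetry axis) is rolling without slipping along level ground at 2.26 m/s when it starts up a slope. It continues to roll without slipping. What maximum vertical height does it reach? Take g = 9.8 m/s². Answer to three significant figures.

h ≈ 0.521 m

The moment of inertia is MR², giving k ≡ I/(MR²) = 1.
The rolling condition ω = v/R makes the rotational term ½I(v/R)² = ½kMv², so KE_total = ½(1+k)Mv² = Mv².
All of this converts to potential energy at the highest point: Mv₀² = Mgh.
Thus h = (1+k)v₀²/(2g) = 2 × 2.26² / (2 × 9.8) ≈ 0.521 m.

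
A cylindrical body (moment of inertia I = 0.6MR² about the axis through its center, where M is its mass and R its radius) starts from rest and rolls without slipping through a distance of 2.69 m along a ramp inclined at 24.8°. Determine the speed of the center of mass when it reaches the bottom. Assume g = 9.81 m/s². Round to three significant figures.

For this body I = 0.6MR², i.e. k = I/(MR²) = 0.6.
Pure rolling means v = ωR; then KE = ½Mv² + ½I(v/R)² = ½(1+k)Mv² = (4/5)Mv².
The vertical drop is h = L sinθ = 2.69 × sin24.8° = 1.128 m.
Setting Mgh = (4/5)Mv² gives v = √(2gh/(1+k)) = √(2·9.81·1.128/1.6) ≈ 3.72 m/s.

v ≈ 3.72 m/s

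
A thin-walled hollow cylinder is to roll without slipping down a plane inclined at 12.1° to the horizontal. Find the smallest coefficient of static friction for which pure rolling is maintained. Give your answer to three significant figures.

μ_min ≈ 0.107

For this body I = MR², i.e. k = I/(MR²) = 1.
Newton's second law down the slope: Mg sinθ − f = Ma. The torque equation fR = Iα (with α = a/R) gives f = kMa.
These give a = g sinθ/(1+k) and the required friction f = kMg sinθ/(1+k).
With N = Mg cosθ, the no-slip condition f ≤ μN gives μ_min = f/N = k tanθ/(1+k).
μ_min = 1 × tan12.1° / 2 ≈ 0.107.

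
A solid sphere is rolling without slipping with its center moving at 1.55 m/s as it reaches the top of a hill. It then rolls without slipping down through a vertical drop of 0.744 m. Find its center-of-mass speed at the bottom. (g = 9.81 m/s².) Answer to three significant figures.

The moment of inertia is (2/5)MR², giving k ≡ I/(MR²) = 0.4.
Pure rolling means v = ωR; then KE = ½Mv² + ½I(v/R)² = ½(1+k)Mv² = (7/10)Mv².
Conserving energy between top and bottom: (7/10)Mv² = (7/10)Mv₀² + Mgh, hence v² = v₀² + 2gh/(1+k).
v = √(1.55² + 2×9.81×0.744/1.4) = √12.83 ≈ 3.58 m/s.

v ≈ 3.58 m/s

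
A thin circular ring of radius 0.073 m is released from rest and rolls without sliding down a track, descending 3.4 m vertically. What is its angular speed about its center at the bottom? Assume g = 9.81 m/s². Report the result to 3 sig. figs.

ω ≈ 79.1 rad/s

Here I = MR², so the shape factor k = I/(MR²) = 1.
The rolling condition ω = v/R makes the rotational term ½I(v/R)² = ½kMv², so KE_total = ½(1+k)Mv² = Mv².
Energy conservation Mgh = ½(1+k)Mv² gives v = √(2gh/(1+k)) = √(2 × 9.81 × 3.4 / 2) = 5.775 m/s.
Then ω = v/R = 5.775 / 0.073 ≈ 79.1 rad/s.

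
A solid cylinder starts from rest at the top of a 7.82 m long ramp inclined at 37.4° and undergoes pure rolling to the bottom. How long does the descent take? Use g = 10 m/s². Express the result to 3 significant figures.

t ≈ 1.97 s

The moment of inertia is (1/2)MR², giving k ≡ I/(MR²) = 0.5.
Translational: Mg sinθ − f = Ma. Rotational about the CM: fR = Iα = kMRa, so f = kMa.
Hence a = g sinθ/(1+k) = 10×sin37.4°/1.5 = 4.049 m/s².
Starting from rest, L = ½at², so t = √(2L/a) = √(2×7.82/4.049) ≈ 1.97 s.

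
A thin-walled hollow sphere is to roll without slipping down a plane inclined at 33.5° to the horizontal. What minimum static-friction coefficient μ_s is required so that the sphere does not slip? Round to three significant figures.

The moment of inertia is (2/3)MR², giving k ≡ I/(MR²) = 2/3.
Along the incline Mg sinθ − f = Ma, and torque about the center fR = Iα = kMR²(a/R) gives f = kMa.
These give a = g sinθ/(1+k) and the required friction f = kMg sinθ/(1+k).
With N = Mg cosθ, the no-slip condition f ≤ μN gives μ_min = f/N = k tanθ/(1+k).
μ_min = (2/3) × tan33.5° / 1.667 ≈ 0.265.

μ_min ≈ 0.265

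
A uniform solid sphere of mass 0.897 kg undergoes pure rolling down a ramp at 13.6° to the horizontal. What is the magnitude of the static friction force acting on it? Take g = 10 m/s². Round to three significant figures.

f ≈ 0.603 N

Here I = (2/5)MR², so the shape factor k = I/(MR²) = 0.4.
Newton's second law down the slope: Mg sinθ − f = Ma. The torque equation fR = Iα (with α = a/R) gives f = kMa.
Combining, a = g sinθ/(1+k) and f = kMa = kMg sinθ/(1+k).
f = 0.4 × 0.897 × 10 × sin13.6° / 1.4 ≈ 0.603 N.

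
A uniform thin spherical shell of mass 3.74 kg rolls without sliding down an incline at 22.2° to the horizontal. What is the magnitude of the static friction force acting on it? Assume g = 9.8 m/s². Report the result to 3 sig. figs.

f ≈ 5.54 N

For this body I = (2/3)MR², i.e. k = I/(MR²) = 2/3.
Newton's second law down the slope: Mg sinθ − f = Ma. The torque equation fR = Iα (with α = a/R) gives f = kMa.
Combining, a = g sinθ/(1+k) and f = kMa = kMg sinθ/(1+k).
f = (2/3) × 3.74 × 9.8 × sin22.2° / 1.667 ≈ 5.54 N.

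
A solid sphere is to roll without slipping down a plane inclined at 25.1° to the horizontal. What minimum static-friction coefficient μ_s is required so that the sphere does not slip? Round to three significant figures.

With I = (2/5)MR², the ratio k = I/(MR²) is 0.4.
Translational: Mg sinθ − f = Ma. Rotational about the CM: fR = Iα = kMRa, so f = kMa.
These give a = g sinθ/(1+k) and the required friction f = kMg sinθ/(1+k).
The normal force is N = Mg cosθ, so μ_min = f/N = k tanθ/(1+k).
μ_min = 0.4 × tan25.1° / 1.4 ≈ 0.134.

μ_min ≈ 0.134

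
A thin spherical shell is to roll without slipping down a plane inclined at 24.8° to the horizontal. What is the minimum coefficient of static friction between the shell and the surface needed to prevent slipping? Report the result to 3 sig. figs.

Here I = (2/3)MR², so the shape factor k = I/(MR²) = 2/3.
Along the incline Mg sinθ − f = Ma, and torque about the center fR = Iα = kMR²(a/R) gives f = kMa.
These give a = g sinθ/(1+k) and the required friction f = kMg sinθ/(1+k).
The normal force is N = Mg cosθ, so μ_min = f/N = k tanθ/(1+k).
μ_min = (2/3) × tan24.8° / 1.667 ≈ 0.185.

μ_min ≈ 0.185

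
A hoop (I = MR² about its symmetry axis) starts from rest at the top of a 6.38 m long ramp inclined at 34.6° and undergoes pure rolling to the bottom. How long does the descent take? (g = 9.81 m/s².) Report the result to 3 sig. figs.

t ≈ 2.14 s

Here I = MR², so the shape factor k = I/(MR²) = 1.
Along the incline Mg sinθ − f = Ma, and torque about the center fR = Iα = kMR²(a/R) gives f = kMa.
Hence a = g sinθ/(1+k) = 9.81×sin34.6°/2 = 2.785 m/s².
With constant a from rest, t = √(2L/a) = √(2·6.38/2.785) ≈ 2.14 s.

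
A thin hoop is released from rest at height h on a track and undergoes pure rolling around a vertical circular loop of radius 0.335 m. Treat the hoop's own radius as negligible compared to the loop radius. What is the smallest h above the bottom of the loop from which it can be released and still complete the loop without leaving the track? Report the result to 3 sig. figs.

Here I = MR², so the shape factor k = I/(MR²) = 1.
At the top, contact is just lost when gravity alone supplies the centripetal force: Mg = Mv_top²/r, i.e. v_top² = gr.
With ω = v/R, the kinetic energy at speed v is ½(1+k)Mv² = Mv².
Energy conservation from release (height h) to the top (height 2r): Mgh = Mg(2r) + M·gr.
Thus h_min = 2r + (1+k)r/2 = r(2 + 2/2) = 0.335 × 3 ≈ 1.01 m.

h_min ≈ 1.01 m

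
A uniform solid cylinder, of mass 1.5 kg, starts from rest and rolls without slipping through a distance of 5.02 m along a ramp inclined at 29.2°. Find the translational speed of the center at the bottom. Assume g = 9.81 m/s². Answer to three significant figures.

v ≈ 5.66 m/s

For this body I = (1/2)MR², i.e. k = I/(MR²) = 0.5.
Pure rolling means v = ωR; then KE = ½Mv² + ½I(v/R)² = ½(1+k)Mv² = (3/4)Mv².
The vertical drop is h = L sinθ = 5.02 × sin29.2° = 2.449 m.
Setting Mgh = (3/4)Mv² gives v = √(2gh/(1+k)) = √(2·9.81·2.449/1.5) ≈ 5.66 m/s.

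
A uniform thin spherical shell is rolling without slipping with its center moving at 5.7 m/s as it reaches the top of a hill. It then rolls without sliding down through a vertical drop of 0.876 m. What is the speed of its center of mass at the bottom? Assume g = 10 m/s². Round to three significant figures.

v ≈ 6.56 m/s

With I = (2/3)MR², the ratio k = I/(MR²) is 2/3.
The rolling condition ω = v/R makes the rotational term ½I(v/R)² = ½kMv², so KE_total = ½(1+k)Mv² = (5/6)Mv².
Conserving energy between top and bottom: (5/6)Mv² = (5/6)Mv₀² + Mgh, hence v² = v₀² + 2gh/(1+k).
v = √(5.7² + 2×10×0.876/1.667) = √43 ≈ 6.56 m/s.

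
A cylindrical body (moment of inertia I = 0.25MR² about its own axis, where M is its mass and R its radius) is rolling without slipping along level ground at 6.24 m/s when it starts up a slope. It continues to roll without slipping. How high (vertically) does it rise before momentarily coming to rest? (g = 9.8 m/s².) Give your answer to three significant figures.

For this body I = 0.25MR², i.e. k = I/(MR²) = 0.25.
Since it rolls without slipping, ω = v/R and KE = ½Mv² + ½Iω² = ½(1+k)Mv² = (5/8)Mv².
At the top the kinetic energy is zero, so (5/8)Mv₀² = Mgh.
Thus h = (1+k)v₀²/(2g) = 1.25 × 6.24² / (2 × 9.8) ≈ 2.48 m.

h ≈ 2.48 m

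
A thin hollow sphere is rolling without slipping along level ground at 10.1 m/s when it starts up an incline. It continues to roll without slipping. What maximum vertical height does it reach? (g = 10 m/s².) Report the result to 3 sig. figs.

h ≈ 8.50 m

Here I = (2/3)MR², so the shape factor k = I/(MR²) = 2/3.
The rolling condition ω = v/R makes the rotational term ½I(v/R)² = ½kMv², so KE_total = ½(1+k)Mv² = (5/6)Mv².
At the top the kinetic energy is zero, so (5/6)Mv₀² = Mgh.
Thus h = (1+k)v₀²/(2g) = 1.667 × 10.1² / (2 × 10) ≈ 8.50 m.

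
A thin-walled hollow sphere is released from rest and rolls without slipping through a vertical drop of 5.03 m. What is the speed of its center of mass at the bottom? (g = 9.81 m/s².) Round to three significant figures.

Here I = (2/3)MR², so the shape factor k = I/(MR²) = 2/3.
The rolling condition ω = v/R makes the rotational term ½I(v/R)² = ½kMv², so KE_total = ½(1+k)Mv² = (5/6)Mv².
Setting Mgh = (5/6)Mv² gives v = √(2gh/(1+k)) = √(2·9.81·5.03/1.667) ≈ 7.70 m/s.

v ≈ 7.70 m/s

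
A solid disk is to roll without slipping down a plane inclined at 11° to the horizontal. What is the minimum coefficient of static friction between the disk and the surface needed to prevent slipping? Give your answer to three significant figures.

μ_min ≈ 0.0648

The moment of inertia is (1/2)MR², giving k ≡ I/(MR²) = 0.5.
Along the incline Mg sinθ − f = Ma, and torque about the center fR = Iα = kMR²(a/R) gives f = kMa.
These give a = g sinθ/(1+k) and the required friction f = kMg sinθ/(1+k).
With N = Mg cosθ, the no-slip condition f ≤ μN gives μ_min = f/N = k tanθ/(1+k).
μ_min = 0.5 × tan11° / 1.5 ≈ 0.0648.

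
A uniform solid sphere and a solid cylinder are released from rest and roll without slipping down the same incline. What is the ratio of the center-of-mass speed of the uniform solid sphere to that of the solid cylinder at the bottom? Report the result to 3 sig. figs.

v_ratio ≈ 1.04

Each satisfies Mgh = ½(1+k)Mv² with k = I/(MR²), so v ∝ 1/√(1+k).
For the uniform solid sphere k = 0.4; for the solid cylinder k = 0.5.
v₁/v₂ = √((1+k₂)/(1+k₁)) = √(1.5/1.4) ≈ 1.04.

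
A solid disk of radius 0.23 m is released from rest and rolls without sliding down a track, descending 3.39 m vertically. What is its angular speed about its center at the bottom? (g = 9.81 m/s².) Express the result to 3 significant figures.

The moment of inertia is (1/2)MR², giving k ≡ I/(MR²) = 0.5.
Rolling without slipping gives ω = v/R, so the total kinetic energy is ½Mv² + ½Iω² = ½(1+k)Mv² = (3/4)Mv².
Energy conservation Mgh = ½(1+k)Mv² gives v = √(2gh/(1+k)) = √(2 × 9.81 × 3.39 / 1.5) = 6.659 m/s.
Then ω = v/R = 6.659 / 0.23 ≈ 29.0 rad/s.

ω ≈ 29.0 rad/s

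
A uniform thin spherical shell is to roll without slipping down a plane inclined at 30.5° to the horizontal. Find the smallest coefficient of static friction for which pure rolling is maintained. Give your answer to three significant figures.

Here I = (2/3)MR², so the shape factor k = I/(MR²) = 2/3.
Along the incline Mg sinθ − f = Ma, and torque about the center fR = Iα = kMR²(a/R) gives f = kMa.
These give a = g sinθ/(1+k) and the required friction f = kMg sinθ/(1+k).
The normal force is N = Mg cosθ, so μ_min = f/N = k tanθ/(1+k).
μ_min = (2/3) × tan30.5° / 1.667 ≈ 0.236.

μ_min ≈ 0.236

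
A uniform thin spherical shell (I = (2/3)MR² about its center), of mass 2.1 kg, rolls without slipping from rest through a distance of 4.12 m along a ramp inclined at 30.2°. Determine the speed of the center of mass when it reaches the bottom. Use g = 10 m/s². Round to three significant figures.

v ≈ 4.99 m/s

Here I = (2/3)MR², so the shape factor k = I/(MR²) = 2/3.
Rolling without slipping gives ω = v/R, so the total kinetic energy is ½Mv² + ½Iω² = ½(1+k)Mv² = (5/6)Mv².
The vertical drop is h = L sinθ = 4.12 × sin30.2° = 2.072 m.
Energy conservation: Mgh = (5/6)Mv², so v = √(2gh/(1+k)) = √(2 × 10 × 2.072 / 1.667) ≈ 4.99 m/s.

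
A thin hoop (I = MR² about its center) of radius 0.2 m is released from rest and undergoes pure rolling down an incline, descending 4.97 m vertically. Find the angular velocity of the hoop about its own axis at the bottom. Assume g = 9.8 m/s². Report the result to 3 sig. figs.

ω ≈ 34.9 rad/s

For this body I = MR², i.e. k = I/(MR²) = 1.
Rolling without slipping gives ω = v/R, so the total kinetic energy is ½Mv² + ½Iω² = ½(1+k)Mv² = Mv².
Energy conservation Mgh = ½(1+k)Mv² gives v = √(2gh/(1+k)) = √(2 × 9.8 × 4.97 / 2) = 6.979 m/s.
Then ω = v/R = 6.979 / 0.2 ≈ 34.9 rad/s.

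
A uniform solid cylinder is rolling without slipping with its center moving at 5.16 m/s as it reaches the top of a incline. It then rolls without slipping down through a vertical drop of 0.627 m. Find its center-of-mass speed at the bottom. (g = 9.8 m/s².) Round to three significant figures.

v ≈ 5.90 m/s

Here I = (1/2)MR², so the shape factor k = I/(MR²) = 0.5.
Pure rolling means v = ωR; then KE = ½Mv² + ½I(v/R)² = ½(1+k)Mv² = (3/4)Mv².
Conserving energy between top and bottom: (3/4)Mv² = (3/4)Mv₀² + Mgh, hence v² = v₀² + 2gh/(1+k).
v = √(5.16² + 2×9.8×0.627/1.5) = √34.82 ≈ 5.90 m/s.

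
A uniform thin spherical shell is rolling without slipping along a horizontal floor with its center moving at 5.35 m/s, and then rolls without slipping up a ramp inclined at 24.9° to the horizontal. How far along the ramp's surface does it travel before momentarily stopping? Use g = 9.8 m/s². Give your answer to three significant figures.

Here I = (2/3)MR², so the shape factor k = I/(MR²) = 2/3.
The rolling condition ω = v/R makes the rotational term ½I(v/R)² = ½kMv², so KE_total = ½(1+k)Mv² = (5/6)Mv².
Setting this equal to Mgh gives the vertical rise h = (1+k)v₀²/(2g) = 1.667×5.35²/(2×9.8) = 2.434 m.
The distance along the slope is d = h/sinθ = 2.434/sin24.9° ≈ 5.78 m.

d ≈ 5.78 m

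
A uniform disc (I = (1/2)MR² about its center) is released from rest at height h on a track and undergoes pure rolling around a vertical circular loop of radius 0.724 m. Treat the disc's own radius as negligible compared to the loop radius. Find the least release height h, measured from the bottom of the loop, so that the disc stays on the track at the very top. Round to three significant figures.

h_min ≈ 1.99 m

With I = (1/2)MR², the ratio k = I/(MR²) is 0.5.
At the top, contact is just lost when gravity alone supplies the centripetal force: Mg = Mv_top²/r, i.e. v_top² = gr.
With ω = v/R, the kinetic energy at speed v is ½(1+k)Mv² = (3/4)Mv².
Energy conservation from release (height h) to the top (height 2r): Mgh = Mg(2r) + (3/4)M·gr.
Thus h_min = 2r + (1+k)r/2 = r(2 + 1.5/2) = 0.724 × 2.75 ≈ 1.99 m.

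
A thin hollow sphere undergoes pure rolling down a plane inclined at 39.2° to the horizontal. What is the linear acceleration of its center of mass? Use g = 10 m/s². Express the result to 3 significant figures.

With I = (2/3)MR², the ratio k = I/(MR²) is 2/3.
Translational: Mg sinθ − f = Ma. Rotational about the CM: fR = Iα = kMRa, so f = kMa.
Eliminating f: Mg sinθ = (1+k)Ma, so a = g sinθ/(1+k) = 10 × sin39.2° / 1.667 ≈ 3.79 m/s².

a ≈ 3.79 m/s²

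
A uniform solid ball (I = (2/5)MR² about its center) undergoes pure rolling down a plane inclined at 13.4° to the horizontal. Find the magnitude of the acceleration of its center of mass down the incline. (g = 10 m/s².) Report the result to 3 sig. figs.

Here I = (2/5)MR², so the shape factor k = I/(MR²) = 0.4.
Translational: Mg sinθ − f = Ma. Rotational about the CM: fR = Iα = kMRa, so f = kMa.
Eliminating f: Mg sinθ = (1+k)Ma, so a = g sinθ/(1+k) = 10 × sin13.4° / 1.4 ≈ 1.66 m/s².

a ≈ 1.66 m/s²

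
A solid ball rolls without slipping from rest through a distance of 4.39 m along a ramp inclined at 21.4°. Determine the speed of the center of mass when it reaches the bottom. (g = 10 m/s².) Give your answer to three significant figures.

v ≈ 4.78 m/s

With I = (2/5)MR², the ratio k = I/(MR²) is 0.4.
Pure rolling means v = ωR; then KE = ½Mv² + ½I(v/R)² = ½(1+k)Mv² = (7/10)Mv².
The vertical drop is h = L sinθ = 4.39 × sin21.4° = 1.602 m.
Energy conservation: Mgh = (7/10)Mv², so v = √(2gh/(1+k)) = √(2 × 10 × 1.602 / 1.4) ≈ 4.78 m/s.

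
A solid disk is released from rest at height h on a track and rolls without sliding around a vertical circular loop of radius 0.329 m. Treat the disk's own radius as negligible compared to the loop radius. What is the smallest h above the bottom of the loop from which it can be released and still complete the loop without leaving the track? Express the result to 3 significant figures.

h_min ≈ 0.905 m

The moment of inertia is (1/2)MR², giving k ≡ I/(MR²) = 0.5.
At the top, contact is just lost when gravity alone supplies the centripetal force: Mg = Mv_top²/r, i.e. v_top² = gr.
With ω = v/R, the kinetic energy at speed v is ½(1+k)Mv² = (3/4)Mv².
Energy conservation from release (height h) to the top (height 2r): Mgh = Mg(2r) + (3/4)M·gr.
Thus h_min = 2r + (1+k)r/2 = r(2 + 1.5/2) = 0.329 × 2.75 ≈ 0.905 m.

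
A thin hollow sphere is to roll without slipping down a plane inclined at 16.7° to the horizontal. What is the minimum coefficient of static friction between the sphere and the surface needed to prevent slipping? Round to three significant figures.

The moment of inertia is (2/3)MR², giving k ≡ I/(MR²) = 2/3.
Translational: Mg sinθ − f = Ma. Rotational about the CM: fR = Iα = kMRa, so f = kMa.
These give a = g sinθ/(1+k) and the required friction f = kMg sinθ/(1+k).
The normal force is N = Mg cosθ, so μ_min = f/N = k tanθ/(1+k).
μ_min = (2/3) × tan16.7° / 1.667 ≈ 0.120.

μ_min ≈ 0.120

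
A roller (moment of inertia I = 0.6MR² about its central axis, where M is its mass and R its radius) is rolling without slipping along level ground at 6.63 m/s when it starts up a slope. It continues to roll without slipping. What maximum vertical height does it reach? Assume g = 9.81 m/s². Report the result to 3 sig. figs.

h ≈ 3.58 m

With I = 0.6MR², the ratio k = I/(MR²) is 0.6.
Rolling without slipping gives ω = v/R, so the total kinetic energy is ½Mv² + ½Iω² = ½(1+k)Mv² = (4/5)Mv².
At the top the kinetic energy is zero, so (4/5)Mv₀² = Mgh.
Thus h = (1+k)v₀²/(2g) = 1.6 × 6.63² / (2 × 9.81) ≈ 3.58 m.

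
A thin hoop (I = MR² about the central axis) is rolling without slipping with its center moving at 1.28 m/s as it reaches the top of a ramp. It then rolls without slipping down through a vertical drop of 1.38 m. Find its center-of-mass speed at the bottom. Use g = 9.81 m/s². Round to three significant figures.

With I = MR², the ratio k = I/(MR²) is 1.
Pure rolling means v = ωR; then KE = ½Mv² + ½I(v/R)² = ½(1+k)Mv² = Mv².
Conserving energy between top and bottom: Mv² = Mv₀² + Mgh, hence v² = v₀² + 2gh/(1+k).
v = √(1.28² + 2×9.81×1.38/2) = √15.18 ≈ 3.90 m/s.

v ≈ 3.90 m/s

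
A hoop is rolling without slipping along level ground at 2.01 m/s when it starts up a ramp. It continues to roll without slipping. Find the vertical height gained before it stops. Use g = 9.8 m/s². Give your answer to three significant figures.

Here I = MR², so the shape factor k = I/(MR²) = 1.
Since it rolls without slipping, ω = v/R and KE = ½Mv² + ½Iω² = ½(1+k)Mv² = Mv².
At the top the kinetic energy is zero, so Mv₀² = Mgh.
Thus h = (1+k)v₀²/(2g) = 2 × 2.01² / (2 × 9.8) ≈ 0.412 m.

h ≈ 0.412 m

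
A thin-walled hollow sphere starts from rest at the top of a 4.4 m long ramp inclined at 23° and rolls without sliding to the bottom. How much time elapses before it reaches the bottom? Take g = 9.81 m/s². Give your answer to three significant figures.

t ≈ 1.96 s

For this body I = (2/3)MR², i.e. k = I/(MR²) = 2/3.
Translational: Mg sinθ − f = Ma. Rotational about the CM: fR = Iα = kMRa, so f = kMa.
Hence a = g sinθ/(1+k) = 9.81×sin23°/1.667 = 2.3 m/s².
With constant a from rest, t = √(2L/a) = √(2·4.4/2.3) ≈ 1.96 s.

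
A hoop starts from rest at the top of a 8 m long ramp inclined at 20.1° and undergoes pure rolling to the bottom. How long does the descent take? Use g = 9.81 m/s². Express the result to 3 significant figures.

Here I = MR², so the shape factor k = I/(MR²) = 1.
Along the incline Mg sinθ − f = Ma, and torque about the center fR = Iα = kMR²(a/R) gives f = kMa.
Hence a = g sinθ/(1+k) = 9.81×sin20.1°/2 = 1.686 m/s².
With constant a from rest, t = √(2L/a) = √(2·8/1.686) ≈ 3.08 s.

t ≈ 3.08 s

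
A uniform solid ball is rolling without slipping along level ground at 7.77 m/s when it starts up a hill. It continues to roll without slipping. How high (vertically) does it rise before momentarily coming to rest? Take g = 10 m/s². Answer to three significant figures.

The moment of inertia is (2/5)MR², giving k ≡ I/(MR²) = 0.4.
Pure rolling means v = ωR; then KE = ½Mv² + ½I(v/R)² = ½(1+k)Mv² = (7/10)Mv².
At the top the kinetic energy is zero, so (7/10)Mv₀² = Mgh.
Thus h = (1+k)v₀²/(2g) = 1.4 × 7.77² / (2 × 10) ≈ 4.23 m.

h ≈ 4.23 m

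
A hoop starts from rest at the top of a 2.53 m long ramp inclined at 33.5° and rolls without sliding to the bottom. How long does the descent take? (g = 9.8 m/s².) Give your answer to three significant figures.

For this body I = MR², i.e. k = I/(MR²) = 1.
Translational: Mg sinθ − f = Ma. Rotational about the CM: fR = Iα = kMRa, so f = kMa.
Hence a = g sinθ/(1+k) = 9.8×sin33.5°/2 = 2.704 m/s².
With constant a from rest, t = √(2L/a) = √(2·2.53/2.704) ≈ 1.37 s.

t ≈ 1.37 s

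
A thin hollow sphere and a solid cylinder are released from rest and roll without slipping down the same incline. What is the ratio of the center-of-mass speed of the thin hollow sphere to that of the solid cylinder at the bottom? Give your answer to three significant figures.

v_ratio ≈ 0.949

Each satisfies Mgh = ½(1+k)Mv² with k = I/(MR²), so v ∝ 1/√(1+k).
For the thin hollow sphere k = 2/3; for the solid cylinder k = 0.5.
v₁/v₂ = √((1+k₂)/(1+k₁)) = √(1.5/1.667) ≈ 0.949.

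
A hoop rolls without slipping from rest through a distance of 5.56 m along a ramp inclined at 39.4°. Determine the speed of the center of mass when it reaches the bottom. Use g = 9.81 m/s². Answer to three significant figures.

v ≈ 5.88 m/s

With I = MR², the ratio k = I/(MR²) is 1.
Rolling without slipping gives ω = v/R, so the total kinetic energy is ½Mv² + ½Iω² = ½(1+k)Mv² = Mv².
The vertical drop is h = L sinθ = 5.56 × sin39.4° = 3.529 m.
Setting Mgh = Mv² gives v = √(2gh/(1+k)) = √(2·9.81·3.529/2) ≈ 5.88 m/s.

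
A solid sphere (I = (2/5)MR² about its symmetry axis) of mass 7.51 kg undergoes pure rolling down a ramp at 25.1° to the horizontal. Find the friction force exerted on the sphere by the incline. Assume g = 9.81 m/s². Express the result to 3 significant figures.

f ≈ 8.93 N

With I = (2/5)MR², the ratio k = I/(MR²) is 0.4.
Translational: Mg sinθ − f = Ma. Rotational about the CM: fR = Iα = kMRa, so f = kMa.
Combining, a = g sinθ/(1+k) and f = kMa = kMg sinθ/(1+k).
f = 0.4 × 7.51 × 9.81 × sin25.1° / 1.4 ≈ 8.93 N.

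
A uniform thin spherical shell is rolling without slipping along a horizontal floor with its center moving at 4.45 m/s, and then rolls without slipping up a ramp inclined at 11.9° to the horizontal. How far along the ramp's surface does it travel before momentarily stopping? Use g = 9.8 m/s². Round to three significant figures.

d ≈ 8.17 m

The moment of inertia is (2/3)MR², giving k ≡ I/(MR²) = 2/3.
Rolling without slipping gives ω = v/R, so the total kinetic energy is ½Mv² + ½Iω² = ½(1+k)Mv² = (5/6)Mv².
Setting this equal to Mgh gives the vertical rise h = (1+k)v₀²/(2g) = 1.667×4.45²/(2×9.8) = 1.684 m.
The distance along the slope is d = h/sinθ = 1.684/sin11.9° ≈ 8.17 m.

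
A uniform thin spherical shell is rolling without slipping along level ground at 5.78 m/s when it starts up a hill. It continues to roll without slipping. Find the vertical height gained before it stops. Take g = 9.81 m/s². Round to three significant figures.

With I = (2/3)MR², the ratio k = I/(MR²) is 2/3.
Pure rolling means v = ωR; then KE = ½Mv² + ½I(v/R)² = ½(1+k)Mv² = (5/6)Mv².
At the top the kinetic energy is zero, so (5/6)Mv₀² = Mgh.
Thus h = (1+k)v₀²/(2g) = 1.667 × 5.78² / (2 × 9.81) ≈ 2.84 m.

h ≈ 2.84 m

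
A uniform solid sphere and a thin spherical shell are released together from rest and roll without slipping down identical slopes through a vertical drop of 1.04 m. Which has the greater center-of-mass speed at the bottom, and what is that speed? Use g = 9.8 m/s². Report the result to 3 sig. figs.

the uniform solid sphere, at v ≈ 3.82 m/s

For rolling without slipping, Mgh = ½(1+k)Mv² where k = I/(MR²), so v = √(2gh/(1+k)).
Uniform solid sphere: k = 0.4, giving v = √(2×9.8×1.04/1.4) = 3.816 m/s.
Thin spherical shell: k = 2/3, giving v = √(2×9.8×1.04/1.667) = 3.497 m/s.
The smaller k wins: the uniform solid sphere, at ≈ 3.82 m/s.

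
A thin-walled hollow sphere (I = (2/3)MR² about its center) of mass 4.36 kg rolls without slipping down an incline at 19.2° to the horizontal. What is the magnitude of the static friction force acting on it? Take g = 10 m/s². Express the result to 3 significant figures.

With I = (2/3)MR², the ratio k = I/(MR²) is 2/3.
Translational: Mg sinθ − f = Ma. Rotational about the CM: fR = Iα = kMRa, so f = kMa.
Combining, a = g sinθ/(1+k) and f = kMa = kMg sinθ/(1+k).
f = (2/3) × 4.36 × 10 × sin19.2° / 1.667 ≈ 5.74 N.

f ≈ 5.74 N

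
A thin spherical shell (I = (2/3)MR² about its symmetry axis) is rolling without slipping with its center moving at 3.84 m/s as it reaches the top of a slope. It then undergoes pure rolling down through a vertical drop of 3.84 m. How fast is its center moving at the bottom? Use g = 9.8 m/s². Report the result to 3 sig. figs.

The moment of inertia is (2/3)MR², giving k ≡ I/(MR²) = 2/3.
Pure rolling means v = ωR; then KE = ½Mv² + ½I(v/R)² = ½(1+k)Mv² = (5/6)Mv².
Conserving energy between top and bottom: (5/6)Mv² = (5/6)Mv₀² + Mgh, hence v² = v₀² + 2gh/(1+k).
v = √(3.84² + 2×9.8×3.84/1.667) = √59.9 ≈ 7.74 m/s.

v ≈ 7.74 m/s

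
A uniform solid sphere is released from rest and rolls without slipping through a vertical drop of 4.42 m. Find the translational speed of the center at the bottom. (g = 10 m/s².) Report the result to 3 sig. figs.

v ≈ 7.95 m/s

For this body I = (2/5)MR², i.e. k = I/(MR²) = 0.4.
The rolling condition ω = v/R makes the rotational term ½I(v/R)² = ½kMv², so KE_total = ½(1+k)Mv² = (7/10)Mv².
Setting Mgh = (7/10)Mv² gives v = √(2gh/(1+k)) = √(2·10·4.42/1.4) ≈ 7.95 m/s.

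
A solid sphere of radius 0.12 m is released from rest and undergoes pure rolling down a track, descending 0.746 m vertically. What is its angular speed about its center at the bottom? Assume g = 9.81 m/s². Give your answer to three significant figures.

Here I = (2/5)MR², so the shape factor k = I/(MR²) = 0.4.
The rolling condition ω = v/R makes the rotational term ½I(v/R)² = ½kMv², so KE_total = ½(1+k)Mv² = (7/10)Mv².
Energy conservation Mgh = ½(1+k)Mv² gives v = √(2gh/(1+k)) = √(2 × 9.81 × 0.746 / 1.4) = 3.233 m/s.
Then ω = v/R = 3.233 / 0.12 ≈ 26.9 rad/s.

ω ≈ 26.9 rad/s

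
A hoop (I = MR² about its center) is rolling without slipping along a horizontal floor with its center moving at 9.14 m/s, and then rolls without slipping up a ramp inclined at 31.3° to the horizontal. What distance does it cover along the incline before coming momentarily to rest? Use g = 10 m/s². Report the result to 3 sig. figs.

Here I = MR², so the shape factor k = I/(MR²) = 1.
Since it rolls without slipping, ω = v/R and KE = ½Mv² + ½Iω² = ½(1+k)Mv² = Mv².
Setting this equal to Mgh gives the vertical rise h = (1+k)v₀²/(2g) = 2×9.14²/(2×10) = 8.354 m.
The distance along the slope is d = h/sinθ = 8.354/sin31.3° ≈ 16.1 m.

d ≈ 16.1 m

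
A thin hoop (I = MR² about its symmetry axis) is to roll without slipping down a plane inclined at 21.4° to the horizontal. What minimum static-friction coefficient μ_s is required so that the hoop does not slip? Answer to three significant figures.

With I = MR², the ratio k = I/(MR²) is 1.
Newton's second law down the slope: Mg sinθ − f = Ma. The torque equation fR = Iα (with α = a/R) gives f = kMa.
These give a = g sinθ/(1+k) and the required friction f = kMg sinθ/(1+k).
The normal force is N = Mg cosθ, so μ_min = f/N = k tanθ/(1+k).
μ_min = 1 × tan21.4° / 2 ≈ 0.196.

μ_min ≈ 0.196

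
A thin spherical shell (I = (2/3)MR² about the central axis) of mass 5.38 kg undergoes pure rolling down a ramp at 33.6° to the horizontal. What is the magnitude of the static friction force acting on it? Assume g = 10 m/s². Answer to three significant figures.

f ≈ 11.9 N

With I = (2/3)MR², the ratio k = I/(MR²) is 2/3.
Newton's second law down the slope: Mg sinθ − f = Ma. The torque equation fR = Iα (with α = a/R) gives f = kMa.
Combining, a = g sinθ/(1+k) and f = kMa = kMg sinθ/(1+k).
f = (2/3) × 5.38 × 10 × sin33.6° / 1.667 ≈ 11.9 N.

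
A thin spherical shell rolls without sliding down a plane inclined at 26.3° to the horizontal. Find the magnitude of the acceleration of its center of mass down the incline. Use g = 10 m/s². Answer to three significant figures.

The moment of inertia is (2/3)MR², giving k ≡ I/(MR²) = 2/3.
Along the incline Mg sinθ − f = Ma, and torque about the center fR = Iα = kMR²(a/R) gives f = kMa.
Eliminating f: Mg sinθ = (1+k)Ma, so a = g sinθ/(1+k) = 10 × sin26.3° / 1.667 ≈ 2.66 m/s².

a ≈ 2.66 m/s²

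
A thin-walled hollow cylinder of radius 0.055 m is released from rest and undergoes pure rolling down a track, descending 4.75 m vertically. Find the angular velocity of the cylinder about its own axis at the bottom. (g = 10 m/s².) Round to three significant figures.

Here I = MR², so the shape factor k = I/(MR²) = 1.
Since it rolls without slipping, ω = v/R and KE = ½Mv² + ½Iω² = ½(1+k)Mv² = Mv².
Energy conservation Mgh = ½(1+k)Mv² gives v = √(2gh/(1+k)) = √(2 × 10 × 4.75 / 2) = 6.892 m/s.
Then ω = v/R = 6.892 / 0.055 ≈ 125 rad/s.

ω ≈ 125 rad/s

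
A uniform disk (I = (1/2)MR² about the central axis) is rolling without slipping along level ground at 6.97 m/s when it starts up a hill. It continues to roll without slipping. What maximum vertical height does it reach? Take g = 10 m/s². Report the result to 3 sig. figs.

With I = (1/2)MR², the ratio k = I/(MR²) is 0.5.
The rolling condition ω = v/R makes the rotational term ½I(v/R)² = ½kMv², so KE_total = ½(1+k)Mv² = (3/4)Mv².
All of this converts to potential energy at the highest point: (3/4)Mv₀² = Mgh.
Thus h = (1+k)v₀²/(2g) = 1.5 × 6.97² / (2 × 10) ≈ 3.64 m.

h ≈ 3.64 m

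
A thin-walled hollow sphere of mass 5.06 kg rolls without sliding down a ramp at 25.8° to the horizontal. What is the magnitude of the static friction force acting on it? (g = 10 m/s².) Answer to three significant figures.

Here I = (2/3)MR², so the shape factor k = I/(MR²) = 2/3.
Along the incline Mg sinθ − f = Ma, and torque about the center fR = Iα = kMR²(a/R) gives f = kMa.
Combining, a = g sinθ/(1+k) and f = kMa = kMg sinθ/(1+k).
f = (2/3) × 5.06 × 10 × sin25.8° / 1.667 ≈ 8.81 N.

f ≈ 8.81 N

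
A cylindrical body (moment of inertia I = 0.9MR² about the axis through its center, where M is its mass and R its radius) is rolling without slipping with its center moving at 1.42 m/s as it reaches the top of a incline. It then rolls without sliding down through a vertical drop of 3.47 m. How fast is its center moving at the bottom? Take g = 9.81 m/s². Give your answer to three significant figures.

Here I = 0.9MR², so the shape factor k = I/(MR²) = 0.9.
The rolling condition ω = v/R makes the rotational term ½I(v/R)² = ½kMv², so KE_total = ½(1+k)Mv² = (19/20)Mv².
Energy conservation: (19/20)Mv₀² + Mgh = (19/20)Mv², so v² = v₀² + 2gh/(1+k).
v = √(1.42² + 2×9.81×3.47/1.9) = √37.85 ≈ 6.15 m/s.

v ≈ 6.15 m/s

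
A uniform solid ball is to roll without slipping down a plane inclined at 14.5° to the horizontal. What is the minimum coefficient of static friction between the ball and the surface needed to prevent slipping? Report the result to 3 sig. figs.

The moment of inertia is (2/5)MR², giving k ≡ I/(MR²) = 0.4.
Newton's second law down the slope: Mg sinθ − f = Ma. The torque equation fR = Iα (with α = a/R) gives f = kMa.
These give a = g sinθ/(1+k) and the required friction f = kMg sinθ/(1+k).
With N = Mg cosθ, the no-slip condition f ≤ μN gives μ_min = f/N = k tanθ/(1+k).
μ_min = 0.4 × tan14.5° / 1.4 ≈ 0.0739.

μ_min ≈ 0.0739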